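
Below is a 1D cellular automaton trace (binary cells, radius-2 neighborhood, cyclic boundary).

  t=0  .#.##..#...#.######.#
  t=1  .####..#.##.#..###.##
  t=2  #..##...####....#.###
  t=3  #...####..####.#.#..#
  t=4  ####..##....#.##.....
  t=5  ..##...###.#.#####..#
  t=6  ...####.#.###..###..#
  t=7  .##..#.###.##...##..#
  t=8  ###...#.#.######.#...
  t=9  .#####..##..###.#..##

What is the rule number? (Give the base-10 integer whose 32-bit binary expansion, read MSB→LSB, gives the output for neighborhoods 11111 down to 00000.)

3714283548

  nb #####: next=#  (t=0,i=15, bit31=1)
  nb ####.: next=#  (t=0,i=17, bit30=1)
  nb ###.#: next=.  (t=0,i=18, bit29=0)
  nb ###..: next=#  (t=1,i=4, bit28=1)
  nb ##.##: next=#  (t=1,i=0, bit27=1)
  nb ##.#.: next=#  (t=0,i=19, bit26=1)
  nb ##..#: next=.  (t=0,i=5, bit25=0)
  nb ##...: next=#  (t=2,i=5, bit24=1)
  nb #.###: next=.  (t=0,i=13, bit23=0)
  nb #.##.: next=#  (t=0,i=3, bit22=1)
  nb #.#.#: next=#  (t=0,i=1, bit21=1)
  nb #.#..: next=.  (t=1,i=12, bit20=0)
  nb #..##: next=.  (t=1,i=14, bit19=0)
  nb #..#.: next=.  (t=0,i=6, bit18=0)
  nb #...#: next=#  (t=0,i=9, bit17=1)
  nb #....: next=#  (t=2,i=13, bit16=1)
  nb .####: next=.  (t=0,i=14, bit15=0)
  nb .###.: next=#  (t=1,i=16, bit14=1)
  nb .##.#: next=#  (t=1,i=10, bit13=1)
  nb .##..: next=#  (t=0,i=4, bit12=1)
  nb .#.##: next=#  (t=0,i=2, bit11=1)
  nb .#.#.: next=.  (t=0,i=0, bit10=0)
  nb .#..#: next=.  (t=1,i=13, bit9=0)
  nb .#...: next=.  (t=0,i=8, bit8=0)
  nb ..###: next=.  (t=1,i=15, bit7=0)
  nb ..##.: next=.  (t=2,i=3, bit6=0)
  nb ..#.#: next=.  (t=0,i=11, bit5=0)
  nb ..#..: next=#  (t=0,i=7, bit4=1)
  nb ...##: next=#  (t=2,i=7, bit3=1)
  nb ...#.: next=#  (t=0,i=10, bit2=1)
  nb ....#: next=.  (t=2,i=14, bit1=0)
  nb .....: next=.  (t=4,i=18, bit0=0)
  bits 11011101011000110111100000011100 = 3714283548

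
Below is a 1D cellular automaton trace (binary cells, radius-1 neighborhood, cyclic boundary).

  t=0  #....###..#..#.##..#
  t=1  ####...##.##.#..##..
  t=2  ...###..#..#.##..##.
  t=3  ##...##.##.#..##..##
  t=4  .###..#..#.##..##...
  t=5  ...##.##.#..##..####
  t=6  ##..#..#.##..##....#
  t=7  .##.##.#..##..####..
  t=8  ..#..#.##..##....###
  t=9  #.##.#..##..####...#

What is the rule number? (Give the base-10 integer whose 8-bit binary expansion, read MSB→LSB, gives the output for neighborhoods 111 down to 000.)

  ### -> .   bit 7 = 0  t=0,i=6
  ##. -> #   bit 6 = 1  t=0,i=0
  #.# -> .   bit 5 = 0  t=0,i=14
  #.. -> #   bit 4 = 1  t=0,i=1
  .## -> .   bit 3 = 0  t=0,i=5
  .#. -> #   bit 2 = 1  t=0,i=10
  ..# -> .   bit 1 = 0  t=0,i=4
  ... -> #   bit 0 = 1  t=0,i=2
  bits 01010101 = 85

85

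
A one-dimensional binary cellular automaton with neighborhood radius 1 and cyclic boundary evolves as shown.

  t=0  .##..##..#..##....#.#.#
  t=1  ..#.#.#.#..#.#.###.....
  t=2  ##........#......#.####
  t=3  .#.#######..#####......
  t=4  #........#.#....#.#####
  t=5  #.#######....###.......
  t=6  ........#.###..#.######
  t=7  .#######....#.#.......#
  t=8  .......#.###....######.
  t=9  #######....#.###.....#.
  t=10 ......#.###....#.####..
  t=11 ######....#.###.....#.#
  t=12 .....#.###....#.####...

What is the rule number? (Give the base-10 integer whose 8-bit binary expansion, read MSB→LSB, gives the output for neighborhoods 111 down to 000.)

  nb ###: next=.  (t=1,i=16, bit7=0)
  nb ##.: next=#  (t=0,i=2, bit6=1)
  nb #.#: next=.  (t=0,i=0, bit5=0)
  nb #..: next=.  (t=0,i=3, bit4=0)
  nb .##: next=.  (t=0,i=1, bit3=0)
  nb .#.: next=.  (t=0,i=9, bit2=0)
  nb ..#: next=#  (t=0,i=4, bit1=1)
  nb ...: next=#  (t=0,i=15, bit0=1)
  bits 01000011 = 67

67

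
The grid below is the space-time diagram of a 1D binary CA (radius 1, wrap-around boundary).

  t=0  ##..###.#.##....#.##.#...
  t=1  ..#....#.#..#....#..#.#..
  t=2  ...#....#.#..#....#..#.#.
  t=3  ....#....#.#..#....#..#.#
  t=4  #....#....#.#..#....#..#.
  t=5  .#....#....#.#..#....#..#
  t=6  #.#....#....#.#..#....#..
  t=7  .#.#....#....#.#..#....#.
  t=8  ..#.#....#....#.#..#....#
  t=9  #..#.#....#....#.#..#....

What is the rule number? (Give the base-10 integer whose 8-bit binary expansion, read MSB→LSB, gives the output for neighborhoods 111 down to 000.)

48

  nb ###: next=.  (t=0,i=5, bit7=0)
  nb ##.: next=.  (t=0,i=1, bit6=0)
  nb #.#: next=#  (t=0,i=7, bit5=1)
  nb #..: next=#  (t=0,i=2, bit4=1)
  nb .##: next=.  (t=0,i=0, bit3=0)
  nb .#.: next=.  (t=0,i=8, bit2=0)
  nb ..#: next=.  (t=0,i=3, bit1=0)
  nb ...: next=.  (t=0,i=13, bit0=0)
  bits 00110000 = 48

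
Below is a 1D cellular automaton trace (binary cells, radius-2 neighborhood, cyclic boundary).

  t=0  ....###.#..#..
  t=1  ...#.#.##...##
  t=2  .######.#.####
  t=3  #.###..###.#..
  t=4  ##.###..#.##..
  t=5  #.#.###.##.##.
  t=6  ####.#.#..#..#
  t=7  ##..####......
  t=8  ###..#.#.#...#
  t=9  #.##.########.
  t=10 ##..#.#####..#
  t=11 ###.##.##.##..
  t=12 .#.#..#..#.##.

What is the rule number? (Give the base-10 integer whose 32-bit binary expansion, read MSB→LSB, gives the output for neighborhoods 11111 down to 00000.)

2654199148

  [31] ##### => #  t=2,i=3
  [30] ####. => .  t=2,i=5
  [29] ###.# => .  t=0,i=6
  [28] ###.. => #  t=3,i=4
  [27] ##.## => #  t=2,i=0
  [26] ##.#. => #  t=0,i=7
  [25] ##..# => #  t=3,i=5
  [24] ##... => .  t=1,i=0
  [23] #.### => .  t=2,i=1
  [22] #.##. => .  t=1,i=7
  [21] #.#.# => #  t=1,i=5
  [20] #.#.. => #  t=0,i=8
  [19] #..## => .  t=3,i=6
  [18] #..#. => .  t=0,i=10
  [17] #...# => #  t=1,i=1
  [16] #.... => #  t=0,i=13
  [15] .#### => #  t=2,i=2
  [14] .###. => #  t=0,i=5
  [13] .##.# => .  t=4,i=1
  [12] .##.. => #  t=1,i=8
  [11] .#.## => #  t=1,i=6
  [10] .#.#. => #  t=1,i=4
  [9] .#..# => .  t=0,i=9
  [8] .#... => #  t=0,i=12
  [7] ..### => .  t=0,i=4
  [6] ..##. => #  t=1,i=12
  [5] ..#.# => #  t=1,i=3
  [4] ..#.. => .  t=0,i=11
  [3] ...## => #  t=0,i=3
  [2] ...#. => #  t=1,i=2
  [1] ....# => .  t=0,i=2
  [0] ..... => .  t=0,i=0
  bits 10011110001100111101110101101100 = 2654199148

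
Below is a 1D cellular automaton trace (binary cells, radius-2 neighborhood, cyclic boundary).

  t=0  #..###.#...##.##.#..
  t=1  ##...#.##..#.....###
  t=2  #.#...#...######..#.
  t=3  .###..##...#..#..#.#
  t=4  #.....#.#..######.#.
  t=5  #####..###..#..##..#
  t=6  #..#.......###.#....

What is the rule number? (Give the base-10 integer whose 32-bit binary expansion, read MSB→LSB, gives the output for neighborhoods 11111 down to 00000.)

1628802899

  nb #####: next=.  (t=1,i=19, bit31=0)
  nb ####.: next=#  (t=1,i=0, bit30=1)
  nb ###.#: next=#  (t=0,i=5, bit29=1)
  nb ###..: next=.  (t=1,i=1, bit28=0)
  nb ##.##: next=.  (t=0,i=13, bit27=0)
  nb ##.#.: next=.  (t=0,i=6, bit26=0)
  nb ##..#: next=.  (t=1,i=9, bit25=0)
  nb ##...: next=#  (t=1,i=2, bit24=1)
  nb #.###: next=.  (t=3,i=1, bit23=0)
  nb #.##.: next=.  (t=0,i=14, bit22=0)
  nb #.#.#: next=.  (t=2,i=0, bit21=0)
  nb #.#..: next=#  (t=0,i=7, bit20=1)
  nb #..##: next=.  (t=0,i=2, bit19=0)
  nb #..#.: next=#  (t=0,i=19, bit18=1)
  nb #...#: next=.  (t=0,i=9, bit17=0)
  nb #....: next=#  (t=1,i=13, bit16=1)
  nb .####: next=#  (t=1,i=18, bit15=1)
  nb .###.: next=.  (t=0,i=4, bit14=0)
  nb .##.#: next=.  (t=0,i=12, bit13=0)
  nb .##..: next=.  (t=1,i=8, bit12=0)
  nb .#.##: next=#  (t=1,i=6, bit11=1)
  nb .#.#.: next=#  (t=2,i=1, bit10=1)
  nb .#..#: next=#  (t=0,i=1, bit9=1)
  nb .#...: next=#  (t=0,i=8, bit8=1)
  nb ..###: next=.  (t=0,i=3, bit7=0)
  nb ..##.: next=#  (t=0,i=11, bit6=1)
  nb ..#.#: next=.  (t=1,i=5, bit5=0)
  nb ..#..: next=#  (t=0,i=0, bit4=1)
  nb ...##: next=.  (t=0,i=10, bit3=0)
  nb ...#.: next=.  (t=1,i=4, bit2=0)
  nb ....#: next=#  (t=1,i=15, bit1=1)
  nb .....: next=#  (t=1,i=14, bit0=1)
  bits 01100001000101011000111101010011 = 1628802899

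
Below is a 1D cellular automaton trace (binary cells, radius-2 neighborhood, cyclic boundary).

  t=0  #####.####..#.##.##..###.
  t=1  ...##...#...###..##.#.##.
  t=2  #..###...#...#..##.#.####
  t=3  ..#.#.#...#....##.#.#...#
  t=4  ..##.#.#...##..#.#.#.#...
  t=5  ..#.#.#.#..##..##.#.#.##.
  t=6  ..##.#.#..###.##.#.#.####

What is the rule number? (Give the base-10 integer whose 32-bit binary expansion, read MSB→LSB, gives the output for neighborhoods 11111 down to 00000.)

1699306848

  #####|.  b31=0 t=0,i=2
  ####.|#  b30=1 t=0,i=3
  ###.#|#  b29=1 t=0,i=4
  ###..|.  b28=0 t=0,i=9
  ##.##|.  b27=0 t=0,i=5
  ##.#.|#  b26=1 t=1,i=19
  ##..#|.  b25=0 t=0,i=10
  ##...|#  b24=1 t=1,i=5
  #.###|.  b23=0 t=0,i=0
  #.##.|#  b22=1 t=0,i=14
  #.#.#|.  b21=0 t=1,i=20
  #.#..|.  b20=0 t=3,i=6
  #..##|#  b19=1 t=0,i=20
  #..#.|.  b18=0 t=0,i=11
  #...#|.  b17=0 t=1,i=6
  #....|#  b16=1 t=1,i=0
  .####|.  b15=0 t=0,i=1
  .###.|#  b14=1 t=0,i=22
  .##.#|.  b13=0 t=0,i=15
  .##..|#  b12=1 t=0,i=18
  .#.##|#  b11=1 t=0,i=13
  .#.#.|#  b10=1 t=3,i=3
  .#..#|.  b9=0 t=2,i=14
  .#...|#  b8=1 t=1,i=9
  ..###|.  b7=0 t=0,i=21
  ..##.|#  b6=1 t=1,i=3
  ..#.#|#  b5=1 t=0,i=12
  ..#..|.  b4=0 t=1,i=8
  ...##|.  b3=0 t=1,i=2
  ...#.|.  b2=0 t=1,i=7
  ....#|.  b1=0 t=1,i=1
  .....|.  b0=0 t=4,i=24
  bits 01100101010010010101110101100000 = 1699306848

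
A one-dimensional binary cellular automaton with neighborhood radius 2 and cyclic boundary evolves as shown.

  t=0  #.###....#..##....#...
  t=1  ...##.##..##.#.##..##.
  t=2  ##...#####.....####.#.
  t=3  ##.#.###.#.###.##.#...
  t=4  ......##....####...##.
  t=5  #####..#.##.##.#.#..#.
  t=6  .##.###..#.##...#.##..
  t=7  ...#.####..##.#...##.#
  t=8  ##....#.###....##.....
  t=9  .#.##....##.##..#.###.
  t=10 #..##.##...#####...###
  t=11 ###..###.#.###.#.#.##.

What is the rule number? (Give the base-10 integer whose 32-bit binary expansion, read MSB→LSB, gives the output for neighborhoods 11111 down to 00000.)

  nb #####: next=#  (t=2,i=7, bit31=1)
  nb ####.: next=.  (t=2,i=8, bit30=0)
  nb ###.#: next=#  (t=2,i=18, bit29=1)
  nb ###..: next=#  (t=0,i=4, bit28=1)
  nb ##.##: next=#  (t=1,i=5, bit27=1)
  nb ##.#.: next=.  (t=1,i=12, bit26=0)
  nb ##..#: next=#  (t=1,i=8, bit25=1)
  nb ##...: next=.  (t=0,i=5, bit24=0)
  nb #.###: next=.  (t=0,i=2, bit23=0)
  nb #.##.: next=#  (t=1,i=6, bit22=1)
  nb #.#.#: next=.  (t=1,i=13, bit21=0)
  nb #.#..: next=.  (t=3,i=18, bit20=0)
  nb #..##: next=#  (t=0,i=11, bit19=1)
  nb #..#.: next=#  (t=5,i=6, bit18=1)
  nb #...#: next=#  (t=0,i=20, bit17=1)
  nb #....: next=#  (t=0,i=6, bit16=1)
  nb .####: next=#  (t=2,i=6, bit15=1)
  nb .###.: next=#  (t=0,i=3, bit14=1)
  nb .##.#: next=.  (t=1,i=4, bit13=0)
  nb .##..: next=#  (t=0,i=13, bit12=1)
  nb .#.##: next=.  (t=0,i=1, bit11=0)
  nb .#.#.: next=#  (t=5,i=16, bit10=1)
  nb .#..#: next=#  (t=0,i=10, bit9=1)
  nb .#...: next=#  (t=0,i=19, bit8=1)
  nb ..###: next=#  (t=2,i=5, bit7=1)
  nb ..##.: next=.  (t=0,i=12, bit6=0)
  nb ..#.#: next=.  (t=0,i=0, bit5=0)
  nb ..#..: next=.  (t=0,i=9, bit4=0)
  nb ...##: next=.  (t=1,i=2, bit3=0)
  nb ...#.: next=.  (t=0,i=8, bit2=0)
  nb ....#: next=#  (t=0,i=7, bit1=1)
  nb .....: next=#  (t=2,i=12, bit0=1)
  bits 10111010010011111101011110000011 = 3125794691

3125794691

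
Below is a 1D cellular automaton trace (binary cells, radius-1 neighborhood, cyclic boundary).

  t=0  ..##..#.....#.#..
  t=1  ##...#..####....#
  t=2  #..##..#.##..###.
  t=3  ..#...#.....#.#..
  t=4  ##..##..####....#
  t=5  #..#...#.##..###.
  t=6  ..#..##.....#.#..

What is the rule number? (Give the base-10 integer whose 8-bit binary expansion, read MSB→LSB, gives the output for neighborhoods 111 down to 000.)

  nb ###: next=#  (t=1,i=0, bit7=1)
  nb ##.: next=.  (t=0,i=3, bit6=0)
  nb #.#: next=.  (t=0,i=13, bit5=0)
  nb #..: next=.  (t=0,i=4, bit4=0)
  nb .##: next=.  (t=0,i=2, bit3=0)
  nb .#.: next=.  (t=0,i=6, bit2=0)
  nb ..#: next=#  (t=0,i=1, bit1=1)
  nb ...: next=#  (t=0,i=0, bit0=1)
  bits 10000011 = 131

131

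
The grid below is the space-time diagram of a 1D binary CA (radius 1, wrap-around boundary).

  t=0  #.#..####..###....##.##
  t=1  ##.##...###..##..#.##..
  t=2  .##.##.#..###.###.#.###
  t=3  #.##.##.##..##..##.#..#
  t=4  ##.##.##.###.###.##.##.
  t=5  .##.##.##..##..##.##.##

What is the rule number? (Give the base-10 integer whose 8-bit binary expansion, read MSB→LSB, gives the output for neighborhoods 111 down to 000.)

114

  [7] ### => .  t=0,i=6
  [6] ##. => #  t=0,i=0
  [5] #.# => #  t=0,i=1
  [4] #.. => #  t=0,i=3
  [3] .## => .  t=0,i=5
  [2] .#. => .  t=0,i=2
  [1] ..# => #  t=0,i=4
  [0] ... => .  t=0,i=15
  bits 01110010 = 114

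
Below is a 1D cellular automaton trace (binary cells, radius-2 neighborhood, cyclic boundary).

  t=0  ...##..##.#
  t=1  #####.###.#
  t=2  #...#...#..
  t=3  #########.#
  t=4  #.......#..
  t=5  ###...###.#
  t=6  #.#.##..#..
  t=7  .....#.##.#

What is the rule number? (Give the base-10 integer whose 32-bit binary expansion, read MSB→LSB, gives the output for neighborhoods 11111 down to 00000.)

  [31] ##### => .  t=1,i=1
  [30] ####. => .  t=1,i=3
  [29] ###.# => #  t=1,i=4
  [28] ###.. => #  t=5,i=2
  [27] ##.## => .  t=1,i=5
  [26] ##.#. => .  t=0,i=9
  [25] ##..# => .  t=0,i=5
  [24] ##... => .  t=5,i=3
  [23] #.### => .  t=1,i=6
  [22] #.##. => .  t=6,i=4
  [21] #.#.# => .  t=6,i=2
  [20] #.#.. => #  t=0,i=10
  [19] #..## => #  t=0,i=6
  [18] #..#. => #  t=2,i=10
  [17] #...# => #  t=0,i=1
  [16] #.... => #  t=4,i=2
  [15] .#### => #  t=1,i=0
  [14] .###. => .  t=1,i=7
  [13] .##.# => #  t=0,i=8
  [12] .##.. => #  t=0,i=4
  [11] .#.## => .  t=6,i=3
  [10] .#.#. => .  t=6,i=1
  [9] .#..# => .  t=2,i=9
  [8] .#... => #  t=0,i=0
  [7] ..### => .  t=5,i=6
  [6] ..##. => #  t=0,i=3
  [5] ..#.# => .  t=6,i=0
  [4] ..#.. => #  t=2,i=0
  [3] ...## => #  t=0,i=2
  [2] ...#. => #  t=2,i=3
  [1] ....# => #  t=4,i=6
  [0] ..... => .  t=4,i=3
  bits 00110000000111111011000101011110 = 807383390

807383390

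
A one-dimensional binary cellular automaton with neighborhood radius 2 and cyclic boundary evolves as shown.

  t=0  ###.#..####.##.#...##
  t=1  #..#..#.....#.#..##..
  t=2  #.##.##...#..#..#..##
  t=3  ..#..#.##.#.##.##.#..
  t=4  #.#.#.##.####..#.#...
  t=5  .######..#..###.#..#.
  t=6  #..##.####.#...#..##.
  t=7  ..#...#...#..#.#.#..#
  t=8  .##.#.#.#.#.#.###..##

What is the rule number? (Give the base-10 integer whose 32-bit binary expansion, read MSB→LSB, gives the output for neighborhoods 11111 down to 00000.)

  #####|#  b31=1 t=0,i=0
  ####.|.  b30=0 t=0,i=1
  ###.#|.  b29=0 t=0,i=2
  ###..|#  b28=1 t=4,i=12
  ##.##|.  b27=0 t=0,i=11
  ##.#.|#  b26=1 t=0,i=3
  ##..#|#  b25=1 t=1,i=19
  ##...|#  b24=1 t=2,i=7
  #.###|#  b23=1 t=4,i=9
  #.##.|#  b22=1 t=0,i=12
  #.#.#|#  b21=1 t=3,i=10
  #.#..|.  b20=0 t=0,i=4
  #..##|#  b19=1 t=0,i=6
  #..#.|#  b18=1 t=1,i=2
  #...#|#  b17=1 t=0,i=17
  #....|.  b16=0 t=1,i=8
  .####|.  b15=0 t=0,i=8
  .###.|.  b14=0 t=2,i=20
  .##.#|.  b13=0 t=0,i=13
  .##..|.  b12=0 t=1,i=18
  .#.##|#  b11=1 t=3,i=6
  .#.#.|#  b10=1 t=1,i=13
  .#..#|.  b9=0 t=0,i=5
  .#...|.  b8=0 t=0,i=16
  ..###|.  b7=0 t=0,i=7
  ..##.|.  b6=0 t=1,i=17
  ..#.#|.  b5=0 t=1,i=12
  ..#..|#  b4=1 t=1,i=0
  ...##|#  b3=1 t=0,i=18
  ...#.|.  b2=0 t=1,i=11
  ....#|#  b1=1 t=1,i=10
  .....|.  b0=0 t=1,i=9
  bits 10010111111011100000110000011010 = 2548960282

2548960282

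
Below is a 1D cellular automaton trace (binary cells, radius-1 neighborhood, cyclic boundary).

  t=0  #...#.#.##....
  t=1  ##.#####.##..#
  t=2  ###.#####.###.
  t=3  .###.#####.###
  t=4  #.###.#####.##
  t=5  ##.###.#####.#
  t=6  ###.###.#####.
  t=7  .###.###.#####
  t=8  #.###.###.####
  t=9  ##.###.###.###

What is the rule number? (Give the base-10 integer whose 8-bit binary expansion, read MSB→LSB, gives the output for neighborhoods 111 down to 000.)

246

  nb ###: next=#  (t=1,i=0, bit7=1)
  nb ##.: next=#  (t=0,i=9, bit6=1)
  nb #.#: next=#  (t=0,i=5, bit5=1)
  nb #..: next=#  (t=0,i=1, bit4=1)
  nb .##: next=.  (t=0,i=8, bit3=0)
  nb .#.: next=#  (t=0,i=0, bit2=1)
  nb ..#: next=#  (t=0,i=3, bit1=1)
  nb ...: next=.  (t=0,i=2, bit0=0)
  bits 11110110 = 246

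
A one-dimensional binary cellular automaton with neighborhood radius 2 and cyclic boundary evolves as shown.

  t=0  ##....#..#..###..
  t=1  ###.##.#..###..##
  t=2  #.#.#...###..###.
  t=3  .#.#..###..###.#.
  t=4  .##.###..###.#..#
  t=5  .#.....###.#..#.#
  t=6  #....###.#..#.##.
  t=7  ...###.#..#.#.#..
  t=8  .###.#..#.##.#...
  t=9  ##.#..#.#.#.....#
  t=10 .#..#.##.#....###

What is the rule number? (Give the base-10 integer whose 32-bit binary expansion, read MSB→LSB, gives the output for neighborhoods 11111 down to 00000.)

2739541742

  ##### -> #   bit 31 = 1  t=1,i=0
  ####. -> .   bit 30 = 0  t=1,i=1
  ###.# -> #   bit 29 = 1  t=1,i=2
  ###.. -> .   bit 28 = 0  t=0,i=14
  ##.## -> .   bit 27 = 0  t=1,i=3
  ##.#. -> .   bit 26 = 0  t=1,i=6
  ##..# -> #   bit 25 = 1  t=0,i=15
  ##... -> #   bit 24 = 1  t=0,i=2
  #.### -> .   bit 23 = 0  t=4,i=4
  #.##. -> #   bit 22 = 1  t=1,i=4
  #.#.# -> .   bit 21 = 0  t=2,i=0
  #.#.. -> .   bit 20 = 0  t=1,i=7
  #..## -> #   bit 19 = 1  t=0,i=11
  #..#. -> .   bit 18 = 0  t=0,i=8
  #...# -> #   bit 17 = 1  t=2,i=6
  #.... -> .   bit 16 = 0  t=0,i=3
  .#### -> .   bit 15 = 0  t=1,i=16
  .###. -> .   bit 14 = 0  t=0,i=13
  .##.# -> .   bit 13 = 0  t=1,i=5
  .##.. -> #   bit 12 = 1  t=0,i=1
  .#.## -> .   bit 11 = 0  t=4,i=0
  .#.#. -> #   bit 10 = 1  t=2,i=1
  .#..# -> #   bit 9 = 1  t=0,i=7
  .#... -> .   bit 8 = 0  t=2,i=5
  ..### -> #   bit 7 = 1  t=0,i=12
  ..##. -> #   bit 6 = 1  t=0,i=0
  ..#.# -> #   bit 5 = 1  t=3,i=1
  ..#.. -> .   bit 4 = 0  t=0,i=6
  ...## -> #   bit 3 = 1  t=2,i=7
  ...#. -> #   bit 2 = 1  t=0,i=5
  ....# -> #   bit 1 = 1  t=0,i=4
  ..... -> .   bit 0 = 0  t=5,i=4
  bits 10100011010010100001011011101110 = 2739541742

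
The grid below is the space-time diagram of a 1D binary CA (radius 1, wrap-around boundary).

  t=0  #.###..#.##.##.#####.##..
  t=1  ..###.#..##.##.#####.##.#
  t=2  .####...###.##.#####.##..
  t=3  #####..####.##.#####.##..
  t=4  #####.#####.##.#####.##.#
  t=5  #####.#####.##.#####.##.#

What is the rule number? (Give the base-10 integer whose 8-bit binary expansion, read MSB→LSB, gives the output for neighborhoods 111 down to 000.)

202

  ### -> #   bit 7 = 1  t=0,i=3
  ##. -> #   bit 6 = 1  t=0,i=4
  #.# -> .   bit 5 = 0  t=0,i=1
  #.. -> .   bit 4 = 0  t=0,i=5
  .## -> #   bit 3 = 1  t=0,i=2
  .#. -> .   bit 2 = 0  t=0,i=0
  ..# -> #   bit 1 = 1  t=0,i=6
  ... -> .   bit 0 = 0  t=2,i=6
  bits 11001010 = 202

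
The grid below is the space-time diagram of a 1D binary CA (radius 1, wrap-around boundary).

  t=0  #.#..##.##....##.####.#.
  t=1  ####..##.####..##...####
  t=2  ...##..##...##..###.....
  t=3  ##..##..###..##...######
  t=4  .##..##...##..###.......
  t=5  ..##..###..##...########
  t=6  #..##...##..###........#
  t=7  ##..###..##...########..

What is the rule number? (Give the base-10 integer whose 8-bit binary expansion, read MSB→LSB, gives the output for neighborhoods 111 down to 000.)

117

  ###|.  b7=0 t=0,i=18
  ##.|#  b6=1 t=0,i=6
  #.#|#  b5=1 t=0,i=1
  #..|#  b4=1 t=0,i=3
  .##|.  b3=0 t=0,i=5
  .#.|#  b2=1 t=0,i=0
  ..#|.  b1=0 t=0,i=4
  ...|#  b0=1 t=0,i=11
  bits 01110101 = 117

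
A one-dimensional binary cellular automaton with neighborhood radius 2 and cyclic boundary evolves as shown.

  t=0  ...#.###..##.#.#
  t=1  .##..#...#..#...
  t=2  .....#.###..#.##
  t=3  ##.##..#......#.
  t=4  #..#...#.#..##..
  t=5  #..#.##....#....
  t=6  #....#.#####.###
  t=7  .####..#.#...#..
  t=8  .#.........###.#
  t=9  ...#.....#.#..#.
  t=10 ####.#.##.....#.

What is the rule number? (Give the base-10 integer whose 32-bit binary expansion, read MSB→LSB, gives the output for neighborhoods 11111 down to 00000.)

  [31] ##### => #  t=6,i=9
  [30] ####. => .  t=6,i=10
  [29] ###.# => .  t=6,i=11
  [28] ###.. => .  t=0,i=7
  [27] ##.## => .  t=3,i=2
  [26] ##.#. => #  t=0,i=12
  [25] ##..# => .  t=0,i=8
  [24] ##... => #  t=2,i=0
  [23] #.### => #  t=0,i=5
  [22] #.##. => #  t=2,i=14
  [21] #.#.# => .  t=0,i=13
  [20] #.#.. => .  t=0,i=15
  [19] #..## => #  t=0,i=9
  [18] #..#. => .  t=1,i=4
  [17] #...# => #  t=0,i=1
  [16] #.... => #  t=1,i=14
  [15] .#### => .  t=6,i=8
  [14] .###. => .  t=0,i=6
  [13] .##.# => .  t=0,i=11
  [12] .##.. => .  t=1,i=2
  [11] .#.## => .  t=0,i=4
  [10] .#.#. => .  t=0,i=14
  [9] .#..# => .  t=1,i=10
  [8] .#... => .  t=0,i=0
  [7] ..### => #  t=7,i=1
  [6] ..##. => .  t=0,i=10
  [5] ..#.# => .  t=0,i=3
  [4] ..#.. => #  t=1,i=5
  [3] ...## => .  t=1,i=0
  [2] ...#. => #  t=0,i=2
  [1] ....# => #  t=1,i=15
  [0] ..... => .  t=2,i=2
  bits 10000101110010110000000010010110 = 2244673686

2244673686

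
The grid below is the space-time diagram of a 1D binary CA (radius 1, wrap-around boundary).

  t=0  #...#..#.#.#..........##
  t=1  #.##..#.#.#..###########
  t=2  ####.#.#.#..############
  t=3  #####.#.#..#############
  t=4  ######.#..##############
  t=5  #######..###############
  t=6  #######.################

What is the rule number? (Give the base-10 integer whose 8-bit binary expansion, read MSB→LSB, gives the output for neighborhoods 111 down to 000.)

235

  nb ###: next=#  (t=0,i=23, bit7=1)
  nb ##.: next=#  (t=0,i=0, bit6=1)
  nb #.#: next=#  (t=0,i=8, bit5=1)
  nb #..: next=.  (t=0,i=1, bit4=0)
  nb .##: next=#  (t=0,i=22, bit3=1)
  nb .#.: next=.  (t=0,i=4, bit2=0)
  nb ..#: next=#  (t=0,i=3, bit1=1)
  nb ...: next=#  (t=0,i=2, bit0=1)
  bits 11101011 = 235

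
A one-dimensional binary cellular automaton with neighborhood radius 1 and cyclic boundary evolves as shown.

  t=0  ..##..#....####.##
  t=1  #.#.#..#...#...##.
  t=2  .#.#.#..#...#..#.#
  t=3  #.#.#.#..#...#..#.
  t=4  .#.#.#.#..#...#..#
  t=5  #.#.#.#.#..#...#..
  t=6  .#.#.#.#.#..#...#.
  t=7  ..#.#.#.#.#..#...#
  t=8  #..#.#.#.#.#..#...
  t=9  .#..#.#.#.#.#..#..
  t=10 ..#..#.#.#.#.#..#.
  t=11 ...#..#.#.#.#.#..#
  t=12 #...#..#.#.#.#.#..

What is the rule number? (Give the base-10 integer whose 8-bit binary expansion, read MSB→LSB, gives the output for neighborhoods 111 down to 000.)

  [7] ### => .  t=0,i=12
  [6] ##. => .  t=0,i=3
  [5] #.# => #  t=0,i=15
  [4] #.. => #  t=0,i=0
  [3] .## => #  t=0,i=2
  [2] .#. => .  t=0,i=6
  [1] ..# => .  t=0,i=1
  [0] ... => .  t=0,i=8
  bits 00111000 = 56

56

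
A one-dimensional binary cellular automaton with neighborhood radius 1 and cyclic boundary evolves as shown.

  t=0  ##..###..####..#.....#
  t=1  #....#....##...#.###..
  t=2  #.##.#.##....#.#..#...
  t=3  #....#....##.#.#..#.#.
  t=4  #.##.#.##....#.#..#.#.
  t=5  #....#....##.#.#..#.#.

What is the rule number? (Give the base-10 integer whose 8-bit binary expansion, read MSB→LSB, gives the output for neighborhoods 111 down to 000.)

133

  ### -> #   bit 7 = 1  t=0,i=0
  ##. -> .   bit 6 = 0  t=0,i=1
  #.# -> .   bit 5 = 0  t=1,i=16
  #.. -> .   bit 4 = 0  t=0,i=2
  .## -> .   bit 3 = 0  t=0,i=4
  .#. -> #   bit 2 = 1  t=0,i=15
  ..# -> .   bit 1 = 0  t=0,i=3
  ... -> #   bit 0 = 1  t=0,i=17
  bits 10000101 = 133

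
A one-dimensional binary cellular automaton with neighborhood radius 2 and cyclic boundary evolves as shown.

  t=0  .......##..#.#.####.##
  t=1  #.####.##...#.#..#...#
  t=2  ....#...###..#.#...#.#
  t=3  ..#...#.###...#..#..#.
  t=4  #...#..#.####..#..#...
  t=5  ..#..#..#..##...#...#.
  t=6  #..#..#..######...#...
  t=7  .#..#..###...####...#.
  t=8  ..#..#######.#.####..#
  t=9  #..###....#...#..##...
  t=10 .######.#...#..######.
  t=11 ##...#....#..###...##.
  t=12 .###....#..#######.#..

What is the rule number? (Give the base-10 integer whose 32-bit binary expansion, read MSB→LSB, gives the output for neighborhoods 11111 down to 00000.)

  nb #####: next=.  (t=6,i=11, bit31=0)
  nb ####.: next=#  (t=0,i=17, bit30=1)
  nb ###.#: next=.  (t=0,i=18, bit29=0)
  nb ###..: next=#  (t=2,i=10, bit28=1)
  nb ##.##: next=.  (t=0,i=19, bit27=0)
  nb ##.#.: next=.  (t=8,i=12, bit26=0)
  nb ##..#: next=.  (t=0,i=9, bit25=0)
  nb ##...: next=#  (t=0,i=0, bit24=1)
  nb #.###: next=.  (t=0,i=15, bit23=0)
  nb #.##.: next=.  (t=0,i=20, bit22=0)
  nb #.#.#: next=.  (t=0,i=13, bit21=0)
  nb #.#..: next=.  (t=1,i=14, bit20=0)
  nb #..##: next=#  (t=5,i=10, bit19=1)
  nb #..#.: next=.  (t=0,i=10, bit18=0)
  nb #...#: next=#  (t=1,i=10, bit17=1)
  nb #....: next=.  (t=0,i=1, bit16=0)
  nb .####: next=.  (t=0,i=16, bit15=0)
  nb .###.: next=#  (t=2,i=9, bit14=1)
  nb .##.#: next=.  (t=1,i=0, bit13=0)
  nb .##..: next=#  (t=0,i=8, bit12=1)
  nb .#.##: next=#  (t=0,i=14, bit11=1)
  nb .#.#.: next=#  (t=0,i=12, bit10=1)
  nb .#..#: next=#  (t=1,i=15, bit9=1)
  nb .#...: next=.  (t=1,i=18, bit8=0)
  nb ..###: next=#  (t=2,i=8, bit7=1)
  nb ..##.: next=#  (t=0,i=7, bit6=1)
  nb ..#.#: next=.  (t=0,i=11, bit5=0)
  nb ..#..: next=.  (t=1,i=17, bit4=0)
  nb ...##: next=.  (t=0,i=6, bit3=0)
  nb ...#.: next=.  (t=1,i=11, bit2=0)
  nb ....#: next=#  (t=0,i=5, bit1=1)
  nb .....: next=#  (t=0,i=2, bit0=1)
  bits 01010001000010100101111011000011 = 1359634115

1359634115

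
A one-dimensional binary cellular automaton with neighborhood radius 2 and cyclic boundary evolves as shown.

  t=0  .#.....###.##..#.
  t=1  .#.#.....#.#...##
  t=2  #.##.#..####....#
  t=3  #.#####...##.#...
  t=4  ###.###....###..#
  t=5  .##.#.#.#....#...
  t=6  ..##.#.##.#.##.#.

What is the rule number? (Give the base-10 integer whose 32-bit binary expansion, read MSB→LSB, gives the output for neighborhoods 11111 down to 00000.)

  [31] ##### => #  t=3,i=4
  [30] ####. => #  t=2,i=10
  [29] ###.# => #  t=0,i=9
  [28] ###.. => #  t=2,i=11
  [27] ##.## => .  t=0,i=10
  [26] ##.#. => #  t=1,i=0
  [25] ##..# => .  t=0,i=13
  [24] ##... => .  t=2,i=12
  [23] #.### => #  t=3,i=2
  [22] #.##. => #  t=0,i=11
  [21] #.#.# => .  t=1,i=1
  [20] #.#.. => #  t=1,i=3
  [19] #..## => .  t=2,i=7
  [18] #..#. => .  t=0,i=0
  [17] #...# => .  t=1,i=13
  [16] #.... => #  t=0,i=3
  [15] .#### => .  t=2,i=9
  [14] .###. => .  t=0,i=8
  [13] .##.# => #  t=1,i=16
  [12] .##.. => .  t=0,i=12
  [11] .#.## => #  t=3,i=1
  [10] .#.#. => #  t=1,i=2
  [9] .#..# => #  t=0,i=16
  [8] .#... => .  t=0,i=2
  [7] ..### => .  t=0,i=7
  [6] ..##. => .  t=1,i=15
  [5] ..#.# => #  t=1,i=9
  [4] ..#.. => #  t=0,i=1
  [3] ...## => .  t=0,i=6
  [2] ...#. => #  t=1,i=8
  [1] ....# => .  t=0,i=5
  [0] ..... => .  t=0,i=4
  bits 11110100110100010010111000110100 = 4107349556

4107349556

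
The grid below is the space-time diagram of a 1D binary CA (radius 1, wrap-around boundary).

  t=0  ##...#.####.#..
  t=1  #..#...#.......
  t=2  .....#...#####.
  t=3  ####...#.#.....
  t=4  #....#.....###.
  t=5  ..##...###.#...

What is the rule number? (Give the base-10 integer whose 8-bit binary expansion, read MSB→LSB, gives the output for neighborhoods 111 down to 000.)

  ###|.  b7=0 t=0,i=8
  ##.|.  b6=0 t=0,i=1
  #.#|.  b5=0 t=0,i=6
  #..|.  b4=0 t=0,i=2
  .##|#  b3=1 t=0,i=0
  .#.|.  b2=0 t=0,i=5
  ..#|.  b1=0 t=0,i=4
  ...|#  b0=1 t=0,i=3
  bits 00001001 = 9

9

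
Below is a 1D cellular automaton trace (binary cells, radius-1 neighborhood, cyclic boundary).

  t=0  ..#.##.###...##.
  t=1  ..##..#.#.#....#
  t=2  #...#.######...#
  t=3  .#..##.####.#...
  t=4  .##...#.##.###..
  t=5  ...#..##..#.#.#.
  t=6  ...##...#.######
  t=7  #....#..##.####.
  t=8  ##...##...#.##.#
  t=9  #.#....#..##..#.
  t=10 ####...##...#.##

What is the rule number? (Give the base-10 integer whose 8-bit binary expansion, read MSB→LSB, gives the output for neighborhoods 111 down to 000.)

180

  nb ###: next=#  (t=0,i=8, bit7=1)
  nb ##.: next=.  (t=0,i=5, bit6=0)
  nb #.#: next=#  (t=0,i=3, bit5=1)
  nb #..: next=#  (t=0,i=10, bit4=1)
  nb .##: next=.  (t=0,i=4, bit3=0)
  nb .#.: next=#  (t=0,i=2, bit2=1)
  nb ..#: next=.  (t=0,i=1, bit1=0)
  nb ...: next=.  (t=0,i=0, bit0=0)
  bits 10110100 = 180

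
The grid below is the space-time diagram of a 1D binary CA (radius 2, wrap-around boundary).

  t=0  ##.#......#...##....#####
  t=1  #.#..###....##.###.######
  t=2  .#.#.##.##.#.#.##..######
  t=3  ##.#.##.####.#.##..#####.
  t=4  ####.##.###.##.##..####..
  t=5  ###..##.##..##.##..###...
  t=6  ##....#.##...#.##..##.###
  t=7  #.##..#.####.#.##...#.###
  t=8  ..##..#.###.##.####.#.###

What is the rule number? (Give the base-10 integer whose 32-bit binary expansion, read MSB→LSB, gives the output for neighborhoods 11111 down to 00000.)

3320050345

  nb #####: next=#  (t=0,i=22, bit31=1)
  nb ####.: next=#  (t=0,i=0, bit30=1)
  nb ###.#: next=.  (t=0,i=1, bit29=0)
  nb ###..: next=.  (t=1,i=7, bit28=0)
  nb ##.##: next=.  (t=1,i=14, bit27=0)
  nb ##.#.: next=#  (t=0,i=2, bit26=1)
  nb ##..#: next=.  (t=2,i=17, bit25=0)
  nb ##...: next=#  (t=0,i=16, bit24=1)
  nb #.###: next=#  (t=1,i=15, bit23=1)
  nb #.##.: next=#  (t=2,i=5, bit22=1)
  nb #.#.#: next=#  (t=2,i=1, bit21=1)
  nb #.#..: next=.  (t=0,i=3, bit20=0)
  nb #..##: next=.  (t=1,i=4, bit19=0)
  nb #..#.: next=.  (t=7,i=5, bit18=0)
  nb #...#: next=#  (t=0,i=12, bit17=1)
  nb #....: next=#  (t=0,i=5, bit16=1)
  nb .####: next=#  (t=0,i=21, bit15=1)
  nb .###.: next=#  (t=1,i=6, bit14=1)
  nb .##.#: next=#  (t=1,i=13, bit13=1)
  nb .##..: next=#  (t=0,i=15, bit12=1)
  nb .#.##: next=.  (t=2,i=4, bit11=0)
  nb .#.#.: next=.  (t=2,i=2, bit10=0)
  nb .#..#: next=#  (t=1,i=3, bit9=1)
  nb .#...: next=.  (t=0,i=4, bit8=0)
  nb ..###: next=#  (t=0,i=20, bit7=1)
  nb ..##.: next=.  (t=0,i=14, bit6=0)
  nb ..#.#: next=#  (t=6,i=6, bit5=1)
  nb ..#..: next=.  (t=0,i=10, bit4=0)
  nb ...##: next=#  (t=0,i=13, bit3=1)
  nb ...#.: next=.  (t=0,i=9, bit2=0)
  nb ....#: next=.  (t=0,i=8, bit1=0)
  nb .....: next=#  (t=0,i=6, bit0=1)
  bits 11000101111000111111001010101001 = 3320050345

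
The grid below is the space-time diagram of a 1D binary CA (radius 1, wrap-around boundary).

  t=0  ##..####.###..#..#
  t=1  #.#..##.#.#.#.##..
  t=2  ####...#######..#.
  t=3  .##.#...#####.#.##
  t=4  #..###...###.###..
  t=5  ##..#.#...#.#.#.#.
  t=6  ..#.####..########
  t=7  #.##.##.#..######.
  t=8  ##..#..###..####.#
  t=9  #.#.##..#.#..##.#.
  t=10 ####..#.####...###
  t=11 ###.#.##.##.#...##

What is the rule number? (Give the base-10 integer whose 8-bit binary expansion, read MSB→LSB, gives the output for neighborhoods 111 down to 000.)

180

  ###|#  b7=1 t=0,i=0
  ##.|.  b6=0 t=0,i=1
  #.#|#  b5=1 t=0,i=8
  #..|#  b4=1 t=0,i=2
  .##|.  b3=0 t=0,i=4
  .#.|#  b2=1 t=0,i=14
  ..#|.  b1=0 t=0,i=3
  ...|.  b0=0 t=2,i=5
  bits 10110100 = 180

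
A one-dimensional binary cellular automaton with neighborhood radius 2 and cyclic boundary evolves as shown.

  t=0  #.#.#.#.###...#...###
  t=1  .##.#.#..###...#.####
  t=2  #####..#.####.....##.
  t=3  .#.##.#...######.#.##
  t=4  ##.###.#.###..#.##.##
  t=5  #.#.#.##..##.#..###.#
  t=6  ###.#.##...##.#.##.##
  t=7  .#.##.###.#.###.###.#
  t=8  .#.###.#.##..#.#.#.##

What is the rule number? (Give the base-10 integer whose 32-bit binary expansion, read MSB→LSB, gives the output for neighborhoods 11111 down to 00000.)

  #####|.  b31=0 t=2,i=2
  ####.|#  b30=1 t=0,i=20
  ###.#|.  b29=0 t=0,i=0
  ###..|#  b28=1 t=0,i=10
  ##.##|#  b27=1 t=1,i=0
  ##.#.|#  b26=1 t=0,i=1
  ##..#|.  b25=0 t=2,i=5
  ##...|#  b24=1 t=0,i=11
  #.###|.  b23=0 t=0,i=8
  #.##.|#  b22=1 t=1,i=1
  #.#.#|#  b21=1 t=0,i=2
  #.#..|.  b20=0 t=1,i=6
  #..##|.  b19=0 t=1,i=8
  #..#.|#  b18=1 t=2,i=6
  #...#|.  b17=0 t=0,i=12
  #....|#  b16=1 t=2,i=14
  .####|#  b15=1 t=0,i=19
  .###.|#  b14=1 t=0,i=9
  .##.#|#  b13=1 t=1,i=2
  .##..|#  b12=1 t=5,i=7
  .#.##|.  b11=0 t=0,i=7
  .#.#.|.  b10=0 t=0,i=3
  .#..#|#  b9=1 t=1,i=7
  .#...|#  b8=1 t=0,i=15
  ..###|#  b7=1 t=0,i=18
  ..##.|.  b6=0 t=2,i=18
  ..#.#|.  b5=0 t=1,i=15
  ..#..|.  b4=0 t=0,i=14
  ...##|#  b3=1 t=0,i=17
  ...#.|.  b2=0 t=0,i=13
  ....#|.  b1=0 t=2,i=16
  .....|#  b0=1 t=2,i=15
  bits 01011101011001011111001110001001 = 1566962569

1566962569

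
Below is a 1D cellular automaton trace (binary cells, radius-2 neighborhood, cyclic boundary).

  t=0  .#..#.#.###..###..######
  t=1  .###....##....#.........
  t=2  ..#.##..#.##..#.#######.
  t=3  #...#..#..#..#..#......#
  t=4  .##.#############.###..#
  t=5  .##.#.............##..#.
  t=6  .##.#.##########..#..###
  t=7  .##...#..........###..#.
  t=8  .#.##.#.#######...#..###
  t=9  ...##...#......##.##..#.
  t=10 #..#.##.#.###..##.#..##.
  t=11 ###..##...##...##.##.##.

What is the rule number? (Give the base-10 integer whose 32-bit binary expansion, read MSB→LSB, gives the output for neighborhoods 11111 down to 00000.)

  #####|.  b31=0 t=0,i=20
  ####.|.  b30=0 t=0,i=22
  ###.#|.  b29=0 t=0,i=23
  ###..|.  b28=0 t=0,i=10
  ##.##|.  b27=0 t=4,i=3
  ##.#.|.  b26=0 t=0,i=0
  ##..#|.  b25=0 t=0,i=11
  ##...|#  b24=1 t=1,i=4
  #.###|#  b23=1 t=0,i=8
  #.##.|#  b22=1 t=2,i=4
  #.#.#|.  b21=0 t=0,i=6
  #.#..|#  b20=1 t=0,i=1
  #..##|.  b19=0 t=0,i=12
  #..#.|#  b18=1 t=0,i=3
  #...#|#  b17=1 t=2,i=0
  #....|#  b16=1 t=1,i=5
  .####|.  b15=0 t=0,i=19
  .###.|#  b14=1 t=0,i=9
  .##.#|#  b13=1 t=4,i=2
  .##..|.  b12=0 t=1,i=9
  .#.##|.  b11=0 t=0,i=7
  .#.#.|.  b10=0 t=0,i=5
  .#..#|#  b9=1 t=0,i=2
  .#...|.  b8=0 t=1,i=15
  ..###|.  b7=0 t=0,i=13
  ..##.|#  b6=1 t=1,i=8
  ..#.#|.  b5=0 t=0,i=4
  ..#..|#  b4=1 t=1,i=14
  ...##|.  b3=0 t=1,i=0
  ...#.|.  b2=0 t=1,i=13
  ....#|.  b1=0 t=1,i=6
  .....|#  b0=1 t=1,i=17
  bits 00000001110101110110001001010001 = 30892625

30892625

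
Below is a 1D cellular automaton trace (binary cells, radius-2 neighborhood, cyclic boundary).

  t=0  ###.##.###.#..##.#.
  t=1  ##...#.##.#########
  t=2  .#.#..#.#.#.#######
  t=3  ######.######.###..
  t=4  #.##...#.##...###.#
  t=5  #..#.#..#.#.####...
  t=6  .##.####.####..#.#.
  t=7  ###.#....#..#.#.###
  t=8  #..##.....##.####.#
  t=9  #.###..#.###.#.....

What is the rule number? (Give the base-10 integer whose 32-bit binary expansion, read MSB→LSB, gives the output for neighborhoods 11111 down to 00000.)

2495512265

  ##### -> #   bit 31 = 1  t=1,i=12
  ####. -> .   bit 30 = 0  t=1,i=0
  ###.# -> .   bit 29 = 0  t=0,i=2
  ###.. -> #   bit 28 = 1  t=1,i=1
  ##.## -> .   bit 27 = 0  t=0,i=3
  ##.#. -> #   bit 26 = 1  t=0,i=10
  ##..# -> .   bit 25 = 0  t=3,i=17
  ##... -> .   bit 24 = 0  t=1,i=2
  #.### -> #   bit 23 = 1  t=0,i=0
  #.##. -> .   bit 22 = 0  t=0,i=4
  #.#.# -> #   bit 21 = 1  t=0,i=17
  #.#.. -> #   bit 20 = 1  t=0,i=11
  #..## -> #   bit 19 = 1  t=0,i=13
  #..#. -> #   bit 18 = 1  t=2,i=5
  #...# -> #   bit 17 = 1  t=1,i=3
  #.... -> .   bit 16 = 0  t=7,i=6
  .#### -> .   bit 15 = 0  t=1,i=11
  .###. -> #   bit 14 = 1  t=0,i=1
  .##.# -> #   bit 13 = 1  t=0,i=5
  .##.. -> #   bit 12 = 1  t=4,i=3
  .#.## -> #   bit 11 = 1  t=0,i=18
  .#.#. -> #   bit 10 = 1  t=2,i=2
  .#..# -> #   bit 9 = 1  t=0,i=12
  .#... -> .   bit 8 = 0  t=7,i=5
  ..### -> #   bit 7 = 1  t=3,i=0
  ..##. -> #   bit 6 = 1  t=0,i=14
  ..#.# -> .   bit 5 = 0  t=1,i=5
  ..#.. -> .   bit 4 = 0  t=5,i=0
  ...## -> #   bit 3 = 1  t=4,i=13
  ...#. -> .   bit 2 = 0  t=1,i=4
  ....# -> .   bit 1 = 0  t=7,i=7
  ..... -> #   bit 0 = 1  t=8,i=7
  bits 10010100101111100111111011001001 = 2495512265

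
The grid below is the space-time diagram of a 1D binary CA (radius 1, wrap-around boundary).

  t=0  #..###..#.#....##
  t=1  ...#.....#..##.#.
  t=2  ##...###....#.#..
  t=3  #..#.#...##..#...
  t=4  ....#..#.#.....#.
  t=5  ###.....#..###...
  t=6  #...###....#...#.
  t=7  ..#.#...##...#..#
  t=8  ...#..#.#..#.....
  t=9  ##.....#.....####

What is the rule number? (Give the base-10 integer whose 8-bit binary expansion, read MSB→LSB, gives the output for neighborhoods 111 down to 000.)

  ###|.  b7=0 t=0,i=4
  ##.|.  b6=0 t=0,i=0
  #.#|#  b5=1 t=0,i=9
  #..|.  b4=0 t=0,i=1
  .##|#  b3=1 t=0,i=3
  .#.|.  b2=0 t=0,i=8
  ..#|.  b1=0 t=0,i=2
  ...|#  b0=1 t=0,i=12
  bits 00101001 = 41

41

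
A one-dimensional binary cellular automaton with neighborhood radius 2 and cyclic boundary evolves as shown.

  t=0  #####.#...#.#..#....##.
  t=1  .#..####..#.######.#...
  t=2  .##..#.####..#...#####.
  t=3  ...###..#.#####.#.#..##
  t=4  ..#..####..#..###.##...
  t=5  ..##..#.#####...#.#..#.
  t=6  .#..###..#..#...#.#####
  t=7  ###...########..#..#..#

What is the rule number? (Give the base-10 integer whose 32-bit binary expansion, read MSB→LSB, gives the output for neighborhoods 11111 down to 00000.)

  ##### -> .   bit 31 = 0  t=0,i=2
  ####. -> .   bit 30 = 0  t=0,i=3
  ###.# -> #   bit 29 = 1  t=0,i=4
  ###.. -> #   bit 28 = 1  t=1,i=7
  ##.## -> .   bit 27 = 0  t=0,i=22
  ##.#. -> #   bit 26 = 1  t=0,i=5
  ##..# -> #   bit 25 = 1  t=1,i=8
  ##... -> .   bit 24 = 0  t=3,i=0
  #.### -> .   bit 23 = 0  t=0,i=0
  #.##. -> #   bit 22 = 1  t=4,i=18
  #.#.# -> #   bit 21 = 1  t=3,i=16
  #.#.. -> #   bit 20 = 1  t=0,i=6
  #..## -> .   bit 19 = 0  t=1,i=3
  #..#. -> #   bit 18 = 1  t=0,i=14
  #...# -> .   bit 17 = 0  t=0,i=8
  #.... -> #   bit 16 = 1  t=0,i=17
  .#### -> #   bit 15 = 1  t=0,i=1
  .###. -> .   bit 14 = 0  t=3,i=4
  .##.# -> .   bit 13 = 0  t=0,i=21
  .##.. -> .   bit 12 = 0  t=2,i=2
  .#.## -> .   bit 11 = 0  t=1,i=11
  .#.#. -> .   bit 10 = 0  t=0,i=11
  .#..# -> #   bit 9 = 1  t=0,i=13
  .#... -> #   bit 8 = 1  t=0,i=7
  ..### -> .   bit 7 = 0  t=1,i=4
  ..##. -> .   bit 6 = 0  t=0,i=20
  ..#.# -> #   bit 5 = 1  t=0,i=10
  ..#.. -> #   bit 4 = 1  t=0,i=15
  ...## -> #   bit 3 = 1  t=0,i=19
  ...#. -> .   bit 2 = 0  t=0,i=9
  ....# -> .   bit 1 = 0  t=0,i=18
  ..... -> .   bit 0 = 0  t=4,i=22
  bits 00110110011101011000001100111000 = 913670968

913670968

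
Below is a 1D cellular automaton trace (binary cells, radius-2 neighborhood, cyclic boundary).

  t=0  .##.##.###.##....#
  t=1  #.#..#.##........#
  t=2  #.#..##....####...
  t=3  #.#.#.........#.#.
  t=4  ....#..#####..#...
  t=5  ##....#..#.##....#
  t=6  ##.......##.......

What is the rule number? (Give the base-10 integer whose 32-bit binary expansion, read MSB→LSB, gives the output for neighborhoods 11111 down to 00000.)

  nb #####: next=#  (t=4,i=9, bit31=1)
  nb ####.: next=.  (t=2,i=13, bit30=0)
  nb ###.#: next=.  (t=0,i=9, bit29=0)
  nb ###..: next=#  (t=2,i=14, bit28=1)
  nb ##.##: next=.  (t=0,i=3, bit27=0)
  nb ##.#.: next=.  (t=1,i=1, bit26=0)
  nb ##..#: next=#  (t=4,i=12, bit25=1)
  nb ##...: next=.  (t=0,i=13, bit24=0)
  nb #.###: next=#  (t=0,i=7, bit23=1)
  nb #.##.: next=.  (t=0,i=1, bit22=0)
  nb #.#.#: next=.  (t=3,i=0, bit21=0)
  nb #.#..: next=#  (t=1,i=2, bit20=1)
  nb #..##: next=#  (t=2,i=4, bit19=1)
  nb #..#.: next=.  (t=1,i=4, bit18=0)
  nb #...#: next=#  (t=2,i=16, bit17=1)
  nb #....: next=.  (t=0,i=14, bit16=0)
  nb .####: next=.  (t=2,i=12, bit15=0)
  nb .###.: next=#  (t=0,i=8, bit14=1)
  nb .##.#: next=#  (t=0,i=2, bit13=1)
  nb .##..: next=.  (t=0,i=12, bit12=0)
  nb .#.##: next=#  (t=0,i=0, bit11=1)
  nb .#.#.: next=.  (t=2,i=1, bit10=0)
  nb .#..#: next=.  (t=1,i=3, bit9=0)
  nb .#...: next=.  (t=3,i=5, bit8=0)
  nb ..###: next=.  (t=2,i=11, bit7=0)
  nb ..##.: next=.  (t=1,i=17, bit6=0)
  nb ..#.#: next=#  (t=0,i=17, bit5=1)
  nb ..#..: next=.  (t=4,i=4, bit4=0)
  nb ...##: next=.  (t=1,i=16, bit3=0)
  nb ...#.: next=.  (t=0,i=16, bit2=0)
  nb ....#: next=.  (t=0,i=15, bit1=0)
  nb .....: next=#  (t=1,i=11, bit0=1)
  bits 10010010100110100110100000100001 = 2459592737

2459592737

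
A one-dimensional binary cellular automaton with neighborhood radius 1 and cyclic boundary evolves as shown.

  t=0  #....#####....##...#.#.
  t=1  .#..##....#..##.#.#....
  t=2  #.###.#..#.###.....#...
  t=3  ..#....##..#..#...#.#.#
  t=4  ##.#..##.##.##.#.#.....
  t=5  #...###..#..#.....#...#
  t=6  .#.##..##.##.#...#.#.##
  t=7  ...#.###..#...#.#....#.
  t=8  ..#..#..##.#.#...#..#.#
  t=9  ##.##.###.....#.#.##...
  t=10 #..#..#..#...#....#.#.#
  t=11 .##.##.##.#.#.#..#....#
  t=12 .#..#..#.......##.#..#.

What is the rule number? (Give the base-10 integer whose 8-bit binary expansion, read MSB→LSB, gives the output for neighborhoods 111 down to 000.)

26

  nb ###: next=.  (t=0,i=6, bit7=0)
  nb ##.: next=.  (t=0,i=9, bit6=0)
  nb #.#: next=.  (t=0,i=20, bit5=0)
  nb #..: next=#  (t=0,i=1, bit4=1)
  nb .##: next=#  (t=0,i=5, bit3=1)
  nb .#.: next=.  (t=0,i=0, bit2=0)
  nb ..#: next=#  (t=0,i=4, bit1=1)
  nb ...: next=.  (t=0,i=2, bit0=0)
  bits 00011010 = 26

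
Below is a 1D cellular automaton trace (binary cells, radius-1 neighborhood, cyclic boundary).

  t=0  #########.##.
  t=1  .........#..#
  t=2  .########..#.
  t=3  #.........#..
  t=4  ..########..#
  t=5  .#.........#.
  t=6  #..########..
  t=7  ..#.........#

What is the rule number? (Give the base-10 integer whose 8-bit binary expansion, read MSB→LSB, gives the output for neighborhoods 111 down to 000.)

  nb ###: next=.  (t=0,i=1, bit7=0)
  nb ##.: next=.  (t=0,i=8, bit6=0)
  nb #.#: next=#  (t=0,i=9, bit5=1)
  nb #..: next=.  (t=1,i=0, bit4=0)
  nb .##: next=.  (t=0,i=0, bit3=0)
  nb .#.: next=.  (t=1,i=9, bit2=0)
  nb ..#: next=#  (t=1,i=8, bit1=1)
  nb ...: next=#  (t=1,i=1, bit0=1)
  bits 00100011 = 35

35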